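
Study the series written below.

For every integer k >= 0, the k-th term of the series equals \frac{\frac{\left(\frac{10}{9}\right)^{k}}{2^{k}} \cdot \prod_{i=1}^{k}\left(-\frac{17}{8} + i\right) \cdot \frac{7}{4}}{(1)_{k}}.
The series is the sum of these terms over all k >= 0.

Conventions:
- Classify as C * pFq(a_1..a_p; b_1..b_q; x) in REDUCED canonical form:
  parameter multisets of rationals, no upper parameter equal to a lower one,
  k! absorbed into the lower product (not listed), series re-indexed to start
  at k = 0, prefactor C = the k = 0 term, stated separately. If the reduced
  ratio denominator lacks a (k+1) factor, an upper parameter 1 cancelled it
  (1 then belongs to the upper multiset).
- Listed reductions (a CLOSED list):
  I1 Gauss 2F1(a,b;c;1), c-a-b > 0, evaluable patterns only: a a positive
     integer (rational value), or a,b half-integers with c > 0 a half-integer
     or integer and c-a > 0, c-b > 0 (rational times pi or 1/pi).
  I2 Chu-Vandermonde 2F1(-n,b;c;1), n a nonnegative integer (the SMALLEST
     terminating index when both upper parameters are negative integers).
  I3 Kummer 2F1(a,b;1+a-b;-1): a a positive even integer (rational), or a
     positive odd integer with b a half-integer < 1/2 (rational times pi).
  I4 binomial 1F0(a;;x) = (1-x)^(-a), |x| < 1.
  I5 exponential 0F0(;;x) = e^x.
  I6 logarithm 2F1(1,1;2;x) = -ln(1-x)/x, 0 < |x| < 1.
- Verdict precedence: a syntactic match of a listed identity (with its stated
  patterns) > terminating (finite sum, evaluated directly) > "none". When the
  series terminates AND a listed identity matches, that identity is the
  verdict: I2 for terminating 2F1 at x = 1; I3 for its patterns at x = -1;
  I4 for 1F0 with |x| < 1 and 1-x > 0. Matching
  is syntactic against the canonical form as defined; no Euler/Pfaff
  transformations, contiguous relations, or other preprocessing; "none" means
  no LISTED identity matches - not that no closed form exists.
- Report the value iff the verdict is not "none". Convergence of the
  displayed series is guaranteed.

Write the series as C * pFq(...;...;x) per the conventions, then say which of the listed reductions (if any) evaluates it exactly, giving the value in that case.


Structural cue: with t_0 = \frac{7}{4}, the running product (prefactor 7/4) telescopes to a rising factorial.
Step ratio: r(k) = \frac{5}{9} * (k-\frac{9}{8}) / [(k+1)] - rational; roots negated = parameters, x = \frac{5}{9}, C = \frac{7}{4}.

Classification (C = \frac{7}{4}): 1F0 with upper {-\frac{9}{8}}, lower {-}, argument x = \frac{5}{9}. Verdict (x = \frac{5}{9}): the I4 binomial reduction applies (the 1F0 binomial series: exponent 9/8, x = \frac{5}{9}). Exact value: \frac{7}{4} \cdot \left(\frac{4}{9}\right)^{\frac{9}{8}}.


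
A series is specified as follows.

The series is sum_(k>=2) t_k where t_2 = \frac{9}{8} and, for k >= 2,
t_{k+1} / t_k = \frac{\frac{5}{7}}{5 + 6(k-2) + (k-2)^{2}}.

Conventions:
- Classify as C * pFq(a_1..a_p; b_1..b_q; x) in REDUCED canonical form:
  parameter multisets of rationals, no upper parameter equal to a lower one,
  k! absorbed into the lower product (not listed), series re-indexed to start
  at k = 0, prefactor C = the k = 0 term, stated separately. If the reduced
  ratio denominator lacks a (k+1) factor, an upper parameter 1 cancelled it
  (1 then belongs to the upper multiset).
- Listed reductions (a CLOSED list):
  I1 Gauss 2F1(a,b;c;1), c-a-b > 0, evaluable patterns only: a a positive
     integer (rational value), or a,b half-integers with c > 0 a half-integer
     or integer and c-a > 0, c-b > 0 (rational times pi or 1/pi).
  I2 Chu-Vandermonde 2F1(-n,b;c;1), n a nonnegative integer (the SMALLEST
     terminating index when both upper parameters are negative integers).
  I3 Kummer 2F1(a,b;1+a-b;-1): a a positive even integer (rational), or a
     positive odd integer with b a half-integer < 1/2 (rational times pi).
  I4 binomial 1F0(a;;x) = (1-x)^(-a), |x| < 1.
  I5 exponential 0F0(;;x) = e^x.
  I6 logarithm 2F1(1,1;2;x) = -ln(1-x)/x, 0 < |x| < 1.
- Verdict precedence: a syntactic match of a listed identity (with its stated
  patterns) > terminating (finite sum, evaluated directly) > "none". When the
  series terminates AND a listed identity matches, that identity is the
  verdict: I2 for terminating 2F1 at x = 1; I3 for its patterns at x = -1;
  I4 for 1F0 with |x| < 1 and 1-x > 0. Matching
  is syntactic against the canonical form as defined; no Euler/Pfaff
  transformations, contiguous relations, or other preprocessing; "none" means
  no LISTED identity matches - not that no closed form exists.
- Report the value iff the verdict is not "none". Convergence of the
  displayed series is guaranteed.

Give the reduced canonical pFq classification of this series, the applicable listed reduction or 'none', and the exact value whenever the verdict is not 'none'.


Canonical form: C = \frac{9}{8} times 0F1 with upper {-}, lower {5}, x = \frac{5}{7}. Verdict: none. A 0F1 with upper {-} fits none of I1-I6 at x = \frac{5}{7}; the sum runs forever.

Key observation: t_0 = \frac{9}{8} here, and factor the ratio over Q (C = 9/8): negated roots = parameters.
Consecutive-term ratio: r(k) = \frac{5}{7} * 1 / [(k+5) (k+1)] - rational in k. x = \frac{5}{7}; t_0 = \frac{9}{8}; negate the roots.


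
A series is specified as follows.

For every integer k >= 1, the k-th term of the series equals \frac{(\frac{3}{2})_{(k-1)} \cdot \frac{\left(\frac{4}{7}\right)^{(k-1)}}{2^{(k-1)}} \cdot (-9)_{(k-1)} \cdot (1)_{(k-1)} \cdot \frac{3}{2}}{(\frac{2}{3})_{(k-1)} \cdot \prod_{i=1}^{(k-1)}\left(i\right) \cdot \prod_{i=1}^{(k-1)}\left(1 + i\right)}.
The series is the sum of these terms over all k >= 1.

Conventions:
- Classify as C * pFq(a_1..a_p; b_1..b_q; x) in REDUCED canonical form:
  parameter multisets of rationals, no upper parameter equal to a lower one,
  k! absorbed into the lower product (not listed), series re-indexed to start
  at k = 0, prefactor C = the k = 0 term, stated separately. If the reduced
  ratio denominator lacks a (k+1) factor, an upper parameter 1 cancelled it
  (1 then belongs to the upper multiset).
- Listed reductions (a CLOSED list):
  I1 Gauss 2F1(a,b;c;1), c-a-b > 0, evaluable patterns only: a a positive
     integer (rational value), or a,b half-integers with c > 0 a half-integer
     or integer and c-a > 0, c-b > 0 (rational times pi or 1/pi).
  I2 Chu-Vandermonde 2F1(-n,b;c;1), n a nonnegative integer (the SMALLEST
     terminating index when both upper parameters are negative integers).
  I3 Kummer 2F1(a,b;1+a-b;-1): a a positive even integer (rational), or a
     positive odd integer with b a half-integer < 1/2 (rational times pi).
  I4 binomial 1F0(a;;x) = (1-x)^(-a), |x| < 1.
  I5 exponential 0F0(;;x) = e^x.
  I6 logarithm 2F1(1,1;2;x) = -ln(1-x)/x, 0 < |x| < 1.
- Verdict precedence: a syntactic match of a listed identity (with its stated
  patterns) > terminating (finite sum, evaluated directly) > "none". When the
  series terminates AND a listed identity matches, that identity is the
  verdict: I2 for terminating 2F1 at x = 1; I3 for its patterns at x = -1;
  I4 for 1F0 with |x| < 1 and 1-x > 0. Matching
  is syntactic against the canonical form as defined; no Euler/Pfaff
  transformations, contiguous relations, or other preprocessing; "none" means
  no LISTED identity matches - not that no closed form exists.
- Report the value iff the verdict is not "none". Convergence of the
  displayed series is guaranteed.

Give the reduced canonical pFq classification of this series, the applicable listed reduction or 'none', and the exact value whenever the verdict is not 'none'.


At argument \frac{2}{7}: a 3F2 with upper {-9, 1, \frac{3}{2}}, lower {\frac{2}{3}, 2}, scaled by C = \frac{3}{2}. Verdict: terminating. With -9 upstairs the series is a 10-term polynomial sum; evaluated term by term. Sum: -\frac{76019692676439}{888631622179840}.

Structural cue: with t_0 = \frac{3}{2}, the two k-th powers (prefactor 3/2) combine into one argument.
Ratio: r(k) = \frac{2}{7} * (k-9) (k+1) (k+\frac{3}{2}) / [(k+\frac{2}{3}) (k+2) (k+1)] ; factor over Q: parameters, x = \frac{2}{7}, and C = \frac{3}{2}.


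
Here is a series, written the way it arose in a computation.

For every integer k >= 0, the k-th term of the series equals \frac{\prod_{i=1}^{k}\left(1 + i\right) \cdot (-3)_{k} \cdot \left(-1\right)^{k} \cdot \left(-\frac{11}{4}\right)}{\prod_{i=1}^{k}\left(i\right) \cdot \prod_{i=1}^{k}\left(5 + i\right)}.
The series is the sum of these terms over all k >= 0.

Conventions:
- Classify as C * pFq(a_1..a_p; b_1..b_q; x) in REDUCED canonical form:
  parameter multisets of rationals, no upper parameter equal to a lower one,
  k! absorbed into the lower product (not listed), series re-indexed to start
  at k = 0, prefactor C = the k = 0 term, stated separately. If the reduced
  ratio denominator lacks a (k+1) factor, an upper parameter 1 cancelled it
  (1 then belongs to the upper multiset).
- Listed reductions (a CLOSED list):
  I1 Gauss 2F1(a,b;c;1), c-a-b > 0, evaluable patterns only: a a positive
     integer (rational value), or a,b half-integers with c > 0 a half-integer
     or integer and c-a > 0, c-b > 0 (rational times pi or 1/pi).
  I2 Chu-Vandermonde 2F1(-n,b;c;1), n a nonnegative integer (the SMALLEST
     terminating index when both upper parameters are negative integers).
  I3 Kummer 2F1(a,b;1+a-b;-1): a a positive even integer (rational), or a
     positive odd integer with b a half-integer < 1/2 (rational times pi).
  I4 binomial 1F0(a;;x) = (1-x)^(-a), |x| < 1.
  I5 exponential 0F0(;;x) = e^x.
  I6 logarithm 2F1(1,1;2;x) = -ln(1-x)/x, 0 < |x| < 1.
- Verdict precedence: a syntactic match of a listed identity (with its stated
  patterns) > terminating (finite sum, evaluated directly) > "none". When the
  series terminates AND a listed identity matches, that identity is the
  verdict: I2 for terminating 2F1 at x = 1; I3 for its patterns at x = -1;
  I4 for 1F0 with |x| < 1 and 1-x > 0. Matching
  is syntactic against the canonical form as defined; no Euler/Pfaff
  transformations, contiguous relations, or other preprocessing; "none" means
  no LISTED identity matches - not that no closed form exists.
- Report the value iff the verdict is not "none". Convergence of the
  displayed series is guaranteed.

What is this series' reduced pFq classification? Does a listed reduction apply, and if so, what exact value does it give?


This is -\frac{11}{4} * 2F1(-3, 2; 6; -1) in reduced canonical form. Verdict (x = -1): Kummer's theorem (I3) applies (x = -1; c = 6 equals 1+a-b for upper {-3, 2}: listed pattern). Exact value: -\frac{55}{8}.

Structural cue: t_0 being -\frac{11}{4}, the running product (C = -11/4) telescopes to a rising factorial.
Step ratio: r(k) = -1 * (k-3) (k+2) / [(k+6) (k+1)] - rational; roots negated = parameters, x = -1, C = -\frac{11}{4}.


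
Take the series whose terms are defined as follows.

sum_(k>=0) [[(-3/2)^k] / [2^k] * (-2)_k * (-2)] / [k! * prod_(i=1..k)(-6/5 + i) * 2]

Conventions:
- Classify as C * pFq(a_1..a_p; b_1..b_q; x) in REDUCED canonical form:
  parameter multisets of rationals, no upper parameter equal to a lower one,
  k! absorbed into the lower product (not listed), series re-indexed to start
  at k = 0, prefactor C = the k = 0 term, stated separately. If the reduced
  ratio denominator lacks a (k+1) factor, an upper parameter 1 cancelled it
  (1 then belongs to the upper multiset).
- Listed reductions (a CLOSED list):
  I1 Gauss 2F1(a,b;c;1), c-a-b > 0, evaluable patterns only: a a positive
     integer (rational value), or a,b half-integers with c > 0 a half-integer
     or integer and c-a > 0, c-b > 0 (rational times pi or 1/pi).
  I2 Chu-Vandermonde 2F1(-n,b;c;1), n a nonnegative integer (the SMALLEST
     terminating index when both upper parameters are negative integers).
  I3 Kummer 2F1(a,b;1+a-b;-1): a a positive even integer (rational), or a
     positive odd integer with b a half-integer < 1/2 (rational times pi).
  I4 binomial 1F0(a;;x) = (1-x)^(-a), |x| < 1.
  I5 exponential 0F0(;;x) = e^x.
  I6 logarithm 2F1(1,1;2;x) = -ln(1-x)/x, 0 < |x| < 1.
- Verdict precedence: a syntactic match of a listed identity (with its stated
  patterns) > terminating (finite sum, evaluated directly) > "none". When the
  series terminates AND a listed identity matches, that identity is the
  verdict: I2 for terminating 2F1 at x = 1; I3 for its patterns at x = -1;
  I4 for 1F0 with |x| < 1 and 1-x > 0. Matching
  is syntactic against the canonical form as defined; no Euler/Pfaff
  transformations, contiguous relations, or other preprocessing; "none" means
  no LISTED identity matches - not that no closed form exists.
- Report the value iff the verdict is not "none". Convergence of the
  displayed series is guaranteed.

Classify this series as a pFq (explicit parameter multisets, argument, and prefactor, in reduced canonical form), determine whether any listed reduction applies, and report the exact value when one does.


Reduced: x = -3/4, 1F1, upper = {-2}, lower = {-1/5}, C = -1. Verdict: terminating at k = 2: the factor (-2)_k kills every later term; summing the 3 survivors is exact. Its exact value is 641/64.

Key observation: t_0 being -1, the constant factors (prefactor -1) combine into one prefactor.
Step ratio: r(k) = (-3/4) * (k-2) / [(k-1/5) (k+1)] - poly over poly, x = (-3/4) from leading terms; C = -1 at k = 0.


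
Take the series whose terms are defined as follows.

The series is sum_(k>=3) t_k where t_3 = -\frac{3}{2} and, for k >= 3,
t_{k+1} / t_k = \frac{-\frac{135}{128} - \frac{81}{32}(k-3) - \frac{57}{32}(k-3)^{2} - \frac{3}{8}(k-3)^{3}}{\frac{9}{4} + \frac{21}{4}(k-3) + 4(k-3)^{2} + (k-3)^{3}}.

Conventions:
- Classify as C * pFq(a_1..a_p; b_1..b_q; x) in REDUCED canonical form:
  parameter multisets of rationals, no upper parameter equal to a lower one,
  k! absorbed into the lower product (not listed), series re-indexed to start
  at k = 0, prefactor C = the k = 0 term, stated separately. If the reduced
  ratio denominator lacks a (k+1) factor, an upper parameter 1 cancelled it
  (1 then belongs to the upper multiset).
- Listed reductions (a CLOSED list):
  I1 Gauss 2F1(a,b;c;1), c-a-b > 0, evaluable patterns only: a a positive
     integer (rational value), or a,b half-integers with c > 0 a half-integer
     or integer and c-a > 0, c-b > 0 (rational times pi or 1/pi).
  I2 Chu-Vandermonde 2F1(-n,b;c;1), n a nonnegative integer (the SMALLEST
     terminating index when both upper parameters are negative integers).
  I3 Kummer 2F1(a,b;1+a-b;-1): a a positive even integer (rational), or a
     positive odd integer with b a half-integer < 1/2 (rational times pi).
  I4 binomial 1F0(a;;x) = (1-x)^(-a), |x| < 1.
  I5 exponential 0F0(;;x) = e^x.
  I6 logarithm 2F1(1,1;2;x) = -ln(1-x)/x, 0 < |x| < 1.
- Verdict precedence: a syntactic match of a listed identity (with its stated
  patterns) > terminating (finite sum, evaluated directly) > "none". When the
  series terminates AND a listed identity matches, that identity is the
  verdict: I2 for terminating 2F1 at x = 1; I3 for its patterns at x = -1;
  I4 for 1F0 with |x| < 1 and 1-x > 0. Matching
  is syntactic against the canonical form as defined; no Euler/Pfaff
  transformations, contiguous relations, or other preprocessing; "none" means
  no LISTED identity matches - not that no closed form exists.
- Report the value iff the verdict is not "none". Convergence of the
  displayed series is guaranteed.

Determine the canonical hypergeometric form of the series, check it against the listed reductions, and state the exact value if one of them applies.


At argument -\frac{3}{8}: a 2F1 with upper {\frac{3}{4}, \frac{5}{2}}, lower {\frac{3}{2}}, scaled by C = -\frac{3}{2}. Verdict: none - this 2F1 at x = -\frac{3}{8} matches no listed pattern, and upper {\frac{3}{4}, \frac{5}{2}} holds no stopper.

The tell: x = -\frac{3}{8} and factor the ratio over Q (C = -3/2): negated roots = parameters.
Adjacent-term ratio: r(k) = -\frac{3}{8} * (k+\frac{3}{4}) (k+\frac{5}{2}) / [(k+\frac{3}{2}) (k+1)] - rational in k, leading ratio -\frac{3}{8}; with t_0 = -\frac{3}{2}, classification follows.


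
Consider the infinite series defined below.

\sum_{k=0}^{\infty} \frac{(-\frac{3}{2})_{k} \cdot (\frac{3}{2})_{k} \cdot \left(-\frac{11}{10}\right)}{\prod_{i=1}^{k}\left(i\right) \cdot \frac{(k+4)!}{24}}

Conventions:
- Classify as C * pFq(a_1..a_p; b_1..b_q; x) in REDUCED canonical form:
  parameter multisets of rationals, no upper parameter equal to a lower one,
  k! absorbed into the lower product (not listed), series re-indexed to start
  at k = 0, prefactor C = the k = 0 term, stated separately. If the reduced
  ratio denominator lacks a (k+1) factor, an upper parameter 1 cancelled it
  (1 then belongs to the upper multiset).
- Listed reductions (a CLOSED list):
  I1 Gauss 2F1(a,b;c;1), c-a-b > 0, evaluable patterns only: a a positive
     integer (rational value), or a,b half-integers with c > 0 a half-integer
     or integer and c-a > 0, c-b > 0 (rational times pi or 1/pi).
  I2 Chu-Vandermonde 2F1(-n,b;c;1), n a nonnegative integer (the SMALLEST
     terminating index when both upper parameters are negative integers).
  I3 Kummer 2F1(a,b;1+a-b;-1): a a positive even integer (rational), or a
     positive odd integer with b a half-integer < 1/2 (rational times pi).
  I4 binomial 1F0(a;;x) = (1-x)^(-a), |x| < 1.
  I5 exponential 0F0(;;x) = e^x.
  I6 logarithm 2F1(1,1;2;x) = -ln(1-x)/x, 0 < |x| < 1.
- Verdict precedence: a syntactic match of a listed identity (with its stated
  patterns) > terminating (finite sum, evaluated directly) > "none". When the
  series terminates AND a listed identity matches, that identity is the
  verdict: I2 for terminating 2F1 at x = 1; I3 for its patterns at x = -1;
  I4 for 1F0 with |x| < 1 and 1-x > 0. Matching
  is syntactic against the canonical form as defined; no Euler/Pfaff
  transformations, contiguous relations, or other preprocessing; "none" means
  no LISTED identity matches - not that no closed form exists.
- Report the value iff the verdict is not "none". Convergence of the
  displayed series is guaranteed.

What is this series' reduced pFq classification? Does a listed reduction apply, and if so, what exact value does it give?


Key observation: with t_0 = -\frac{11}{10}, the denominator's factorial ratio (C = -11/10) is a lower Pochhammer.
Term ratio: r(k) = 1 * (k-\frac{3}{2}) (k+\frac{3}{2}) / [(k+5) (k+1)] - rational in k. x = 1; t_0 = -\frac{11}{10}; negate the roots.

Canonical form: C = -\frac{11}{10} times 2F1 with upper {-\frac{3}{2}, \frac{3}{2}}, lower {5}, x = 1. Verdict at x = 1: Gauss's theorem I1 (half-integer case) matches (x = 1; upper {-\frac{3}{2}, \frac{3}{2}} half-integers, c = 5 in the evaluable pattern). Exact value: \left(-\frac{16384}{7875}\right) / \pi.


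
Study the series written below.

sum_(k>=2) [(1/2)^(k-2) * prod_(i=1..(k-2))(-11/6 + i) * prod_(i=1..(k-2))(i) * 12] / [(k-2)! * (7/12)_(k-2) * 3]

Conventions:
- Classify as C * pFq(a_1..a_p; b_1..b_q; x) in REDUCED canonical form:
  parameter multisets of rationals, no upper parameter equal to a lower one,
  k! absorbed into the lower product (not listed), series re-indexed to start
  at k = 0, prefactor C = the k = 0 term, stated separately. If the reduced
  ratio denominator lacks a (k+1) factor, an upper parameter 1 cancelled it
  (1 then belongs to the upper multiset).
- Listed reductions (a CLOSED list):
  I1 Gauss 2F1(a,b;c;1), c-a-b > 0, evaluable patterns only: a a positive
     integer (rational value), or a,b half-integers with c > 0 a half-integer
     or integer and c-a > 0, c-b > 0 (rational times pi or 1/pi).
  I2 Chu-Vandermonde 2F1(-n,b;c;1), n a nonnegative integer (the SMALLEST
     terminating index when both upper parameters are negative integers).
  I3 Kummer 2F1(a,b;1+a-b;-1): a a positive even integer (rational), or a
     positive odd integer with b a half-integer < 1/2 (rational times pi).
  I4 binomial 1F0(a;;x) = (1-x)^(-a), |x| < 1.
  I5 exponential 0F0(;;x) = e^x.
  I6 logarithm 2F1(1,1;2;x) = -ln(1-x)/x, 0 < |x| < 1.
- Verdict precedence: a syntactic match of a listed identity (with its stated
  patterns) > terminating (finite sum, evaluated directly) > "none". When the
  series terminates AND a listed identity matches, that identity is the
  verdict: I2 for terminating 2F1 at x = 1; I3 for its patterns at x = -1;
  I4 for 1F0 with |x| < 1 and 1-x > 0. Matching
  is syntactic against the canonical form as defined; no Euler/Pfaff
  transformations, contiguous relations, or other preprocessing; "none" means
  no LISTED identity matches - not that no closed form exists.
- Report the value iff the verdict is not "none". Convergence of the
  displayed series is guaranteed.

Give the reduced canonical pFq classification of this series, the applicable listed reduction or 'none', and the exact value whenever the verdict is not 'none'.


At argument 1/2: a 2F1 with upper {-5/6, 1}, lower {7/12}, scaled by C = 4. Verdict: none. No listed pattern accepts 2F1(-5/6, 1; 7/12; 1/2).

The tell: t_0 being 4, the running product (C = 4) telescopes to a rising factorial.
Step ratio: r(k) = (1/2) * (k-5/6) (k+1) / [(k+7/12) (k+1)] ; factor over Q: parameters, x = (1/2), and C = 4.


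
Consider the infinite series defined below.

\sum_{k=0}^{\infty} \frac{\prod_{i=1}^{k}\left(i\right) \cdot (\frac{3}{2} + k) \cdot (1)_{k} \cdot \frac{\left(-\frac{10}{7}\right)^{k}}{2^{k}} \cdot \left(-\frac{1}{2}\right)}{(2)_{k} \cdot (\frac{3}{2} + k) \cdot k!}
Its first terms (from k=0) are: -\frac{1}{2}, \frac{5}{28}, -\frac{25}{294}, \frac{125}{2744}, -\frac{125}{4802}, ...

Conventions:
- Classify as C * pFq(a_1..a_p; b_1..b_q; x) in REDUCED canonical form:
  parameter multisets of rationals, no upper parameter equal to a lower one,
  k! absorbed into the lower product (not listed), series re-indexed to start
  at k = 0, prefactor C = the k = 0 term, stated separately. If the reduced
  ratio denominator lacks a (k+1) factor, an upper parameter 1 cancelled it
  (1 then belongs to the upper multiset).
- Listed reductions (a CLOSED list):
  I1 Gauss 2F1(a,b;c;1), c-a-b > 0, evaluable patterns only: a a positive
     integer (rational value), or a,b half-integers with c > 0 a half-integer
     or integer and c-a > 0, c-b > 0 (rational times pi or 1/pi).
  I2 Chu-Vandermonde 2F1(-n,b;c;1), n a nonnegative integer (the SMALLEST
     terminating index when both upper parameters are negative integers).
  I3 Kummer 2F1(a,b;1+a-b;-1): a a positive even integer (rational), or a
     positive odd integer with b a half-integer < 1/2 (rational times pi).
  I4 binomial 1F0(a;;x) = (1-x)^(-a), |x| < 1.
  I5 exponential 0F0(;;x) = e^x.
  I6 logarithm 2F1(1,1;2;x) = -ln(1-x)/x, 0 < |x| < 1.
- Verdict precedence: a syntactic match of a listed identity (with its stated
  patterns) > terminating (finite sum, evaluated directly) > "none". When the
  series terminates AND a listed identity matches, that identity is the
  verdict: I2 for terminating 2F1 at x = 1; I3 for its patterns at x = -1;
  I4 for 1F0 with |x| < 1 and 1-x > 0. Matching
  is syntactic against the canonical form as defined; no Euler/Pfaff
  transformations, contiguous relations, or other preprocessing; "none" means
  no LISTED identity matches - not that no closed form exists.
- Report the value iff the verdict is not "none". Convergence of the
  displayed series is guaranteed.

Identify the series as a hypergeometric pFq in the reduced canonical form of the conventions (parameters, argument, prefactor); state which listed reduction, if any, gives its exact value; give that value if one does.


Key observation: x = -\frac{5}{7} and the running product (C = -1/2, x = -5/7) telescopes to a rising factorial.
Consecutive-term ratio: r(k) = -\frac{5}{7} * (k+1) (k+1) / [(k+2) (k+1)] ; factor over Q: parameters, x = -\frac{5}{7}, and C = -\frac{1}{2}.

Reduced: x = -\frac{5}{7}, 2F1, upper = {1, 1}, lower = {2}, C = -\frac{1}{2}. Verdict: logarithm (I6) applies (the logarithm: parameters (1,1;2), x = -\frac{5}{7}). Its exact value is \left(-\frac{7}{10}\right) \cdot \ln\left(\frac{12}{7}\right).


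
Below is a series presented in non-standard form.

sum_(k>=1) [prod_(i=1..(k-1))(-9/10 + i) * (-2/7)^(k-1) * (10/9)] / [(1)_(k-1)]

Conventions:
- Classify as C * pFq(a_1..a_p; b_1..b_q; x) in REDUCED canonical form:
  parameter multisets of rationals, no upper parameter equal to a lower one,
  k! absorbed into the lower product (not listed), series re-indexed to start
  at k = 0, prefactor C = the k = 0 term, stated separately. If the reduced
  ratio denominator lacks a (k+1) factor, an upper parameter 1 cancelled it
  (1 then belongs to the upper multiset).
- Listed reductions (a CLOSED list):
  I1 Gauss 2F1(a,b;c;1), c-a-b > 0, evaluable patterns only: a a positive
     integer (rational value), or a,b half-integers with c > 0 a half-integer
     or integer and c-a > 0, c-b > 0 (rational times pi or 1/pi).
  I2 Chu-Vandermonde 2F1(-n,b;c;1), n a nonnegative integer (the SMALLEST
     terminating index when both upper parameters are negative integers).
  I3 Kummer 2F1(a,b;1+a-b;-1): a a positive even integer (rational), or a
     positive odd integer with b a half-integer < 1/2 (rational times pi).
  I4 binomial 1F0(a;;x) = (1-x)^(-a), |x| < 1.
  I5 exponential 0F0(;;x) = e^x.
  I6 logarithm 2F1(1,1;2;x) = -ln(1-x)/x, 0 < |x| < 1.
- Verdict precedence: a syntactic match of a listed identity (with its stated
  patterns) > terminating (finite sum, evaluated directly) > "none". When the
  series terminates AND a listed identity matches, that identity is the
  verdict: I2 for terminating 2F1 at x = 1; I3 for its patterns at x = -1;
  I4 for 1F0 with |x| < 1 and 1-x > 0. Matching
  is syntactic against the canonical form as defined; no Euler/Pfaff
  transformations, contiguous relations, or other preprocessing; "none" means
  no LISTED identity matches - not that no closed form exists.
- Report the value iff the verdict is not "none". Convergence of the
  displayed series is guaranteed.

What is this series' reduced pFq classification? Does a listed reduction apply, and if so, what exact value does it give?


Reduced: x = -2/7, 1F0, upper = {1/10}, lower = {-}, C = 10/9. Verdict (x = -2/7): the I4 binomial reduction applies (the 1F0 binomial series: exponent -1/10, x = -2/7). Its exact value is (10/9) * (9/7)^(-1/10).

First insight: from the first term 10/9: (1)_k (prefactor 10/9) is k! itself.
Ratio: r(k) = (-2/7) * (k+1/10) / [(k+1)] ; factor over Q: parameters, x = (-2/7), and C = 10/9.


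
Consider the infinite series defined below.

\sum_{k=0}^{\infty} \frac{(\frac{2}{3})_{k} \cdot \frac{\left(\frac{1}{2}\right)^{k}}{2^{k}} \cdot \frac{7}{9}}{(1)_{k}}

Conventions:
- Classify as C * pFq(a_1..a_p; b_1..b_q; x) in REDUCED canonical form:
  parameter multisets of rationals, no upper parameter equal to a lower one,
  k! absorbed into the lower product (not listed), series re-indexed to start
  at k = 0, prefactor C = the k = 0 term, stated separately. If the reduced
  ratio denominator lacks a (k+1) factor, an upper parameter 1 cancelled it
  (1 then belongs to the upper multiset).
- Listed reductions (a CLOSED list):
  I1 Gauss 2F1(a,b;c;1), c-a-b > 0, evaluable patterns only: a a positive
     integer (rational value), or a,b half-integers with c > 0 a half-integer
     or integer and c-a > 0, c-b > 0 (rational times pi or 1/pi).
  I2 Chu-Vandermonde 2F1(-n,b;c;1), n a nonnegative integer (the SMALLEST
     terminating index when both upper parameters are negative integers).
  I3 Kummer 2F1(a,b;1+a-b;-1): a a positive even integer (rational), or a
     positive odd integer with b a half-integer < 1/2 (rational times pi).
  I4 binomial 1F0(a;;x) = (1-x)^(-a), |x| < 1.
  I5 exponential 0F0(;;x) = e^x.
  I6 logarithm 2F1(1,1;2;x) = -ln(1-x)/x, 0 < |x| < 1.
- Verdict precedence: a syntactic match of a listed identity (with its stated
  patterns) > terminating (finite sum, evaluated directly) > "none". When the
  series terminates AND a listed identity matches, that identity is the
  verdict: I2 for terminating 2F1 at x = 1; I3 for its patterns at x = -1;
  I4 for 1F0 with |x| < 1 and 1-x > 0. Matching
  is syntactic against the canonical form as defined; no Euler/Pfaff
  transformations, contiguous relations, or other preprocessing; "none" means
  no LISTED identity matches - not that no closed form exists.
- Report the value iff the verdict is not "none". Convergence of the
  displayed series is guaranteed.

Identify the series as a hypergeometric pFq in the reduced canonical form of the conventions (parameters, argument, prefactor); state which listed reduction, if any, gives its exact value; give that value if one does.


Prefactor \frac{7}{9}, argument \frac{1}{4}: 1F0 with upper {\frac{2}{3}} over lower {-}. Verdict at x = \frac{1}{4}: the I4 binomial reduction matches (the 1F0 binomial series: exponent -2/3, x = \frac{1}{4}). Its exact value is \frac{7}{9} \cdot \left(\frac{3}{4}\right)^{-\frac{2}{3}}.

First insight: t_0 = \frac{7}{9} here, and (1)_k (C = 7/9, x = 1/4) is k! itself.
Term ratio: r(k) = \frac{1}{4} * (k+\frac{2}{3}) / [(k+1)] - poly over poly, x = \frac{1}{4} from leading terms; C = \frac{7}{9} at k = 0.


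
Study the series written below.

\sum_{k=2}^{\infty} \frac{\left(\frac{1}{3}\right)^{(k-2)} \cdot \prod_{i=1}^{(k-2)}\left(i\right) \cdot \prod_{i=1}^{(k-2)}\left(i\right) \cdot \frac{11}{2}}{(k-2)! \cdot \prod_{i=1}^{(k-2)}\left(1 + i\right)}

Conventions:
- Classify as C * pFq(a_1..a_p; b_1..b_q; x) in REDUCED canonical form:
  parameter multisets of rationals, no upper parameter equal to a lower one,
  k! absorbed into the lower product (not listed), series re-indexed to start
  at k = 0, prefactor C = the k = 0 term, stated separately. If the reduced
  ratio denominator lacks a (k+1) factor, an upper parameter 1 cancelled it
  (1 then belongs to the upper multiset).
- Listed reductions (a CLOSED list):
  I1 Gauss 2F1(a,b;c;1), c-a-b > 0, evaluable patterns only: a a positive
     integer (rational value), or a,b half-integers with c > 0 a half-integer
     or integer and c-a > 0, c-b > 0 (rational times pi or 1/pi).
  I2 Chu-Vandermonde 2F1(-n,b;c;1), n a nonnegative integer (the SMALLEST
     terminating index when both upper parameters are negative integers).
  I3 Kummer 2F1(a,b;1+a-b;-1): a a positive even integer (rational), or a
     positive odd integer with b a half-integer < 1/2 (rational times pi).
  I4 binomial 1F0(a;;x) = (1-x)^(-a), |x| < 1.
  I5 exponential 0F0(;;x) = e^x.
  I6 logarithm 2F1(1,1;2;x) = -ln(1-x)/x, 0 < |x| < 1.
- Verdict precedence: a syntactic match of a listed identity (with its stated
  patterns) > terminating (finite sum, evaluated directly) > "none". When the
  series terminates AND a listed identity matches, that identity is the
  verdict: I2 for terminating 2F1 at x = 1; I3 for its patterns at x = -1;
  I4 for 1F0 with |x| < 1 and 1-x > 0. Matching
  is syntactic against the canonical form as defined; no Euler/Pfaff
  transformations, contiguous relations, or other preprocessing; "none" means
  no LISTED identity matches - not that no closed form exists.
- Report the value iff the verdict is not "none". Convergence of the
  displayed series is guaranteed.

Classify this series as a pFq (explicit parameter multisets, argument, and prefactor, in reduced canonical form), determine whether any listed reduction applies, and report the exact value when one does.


The tell: t_0 being \frac{11}{2}, the lower running product (prefactor 11/2) is a rising factorial.
Ratio: r(k) = \frac{1}{3} * (k+1) (k+1) / [(k+2) (k+1)] - rational in k. x = \frac{1}{3}; t_0 = \frac{11}{2}; negate the roots.

Reduced: x = \frac{1}{3}, 2F1, upper = {1, 1}, lower = {2}, C = \frac{11}{2}. Verdict: logarithm (I6) applies (the logarithm: parameters (1,1;2), x = \frac{1}{3}). Its exact value is \left(-\frac{33}{2}\right) \cdot \ln\left(\frac{2}{3}\right).


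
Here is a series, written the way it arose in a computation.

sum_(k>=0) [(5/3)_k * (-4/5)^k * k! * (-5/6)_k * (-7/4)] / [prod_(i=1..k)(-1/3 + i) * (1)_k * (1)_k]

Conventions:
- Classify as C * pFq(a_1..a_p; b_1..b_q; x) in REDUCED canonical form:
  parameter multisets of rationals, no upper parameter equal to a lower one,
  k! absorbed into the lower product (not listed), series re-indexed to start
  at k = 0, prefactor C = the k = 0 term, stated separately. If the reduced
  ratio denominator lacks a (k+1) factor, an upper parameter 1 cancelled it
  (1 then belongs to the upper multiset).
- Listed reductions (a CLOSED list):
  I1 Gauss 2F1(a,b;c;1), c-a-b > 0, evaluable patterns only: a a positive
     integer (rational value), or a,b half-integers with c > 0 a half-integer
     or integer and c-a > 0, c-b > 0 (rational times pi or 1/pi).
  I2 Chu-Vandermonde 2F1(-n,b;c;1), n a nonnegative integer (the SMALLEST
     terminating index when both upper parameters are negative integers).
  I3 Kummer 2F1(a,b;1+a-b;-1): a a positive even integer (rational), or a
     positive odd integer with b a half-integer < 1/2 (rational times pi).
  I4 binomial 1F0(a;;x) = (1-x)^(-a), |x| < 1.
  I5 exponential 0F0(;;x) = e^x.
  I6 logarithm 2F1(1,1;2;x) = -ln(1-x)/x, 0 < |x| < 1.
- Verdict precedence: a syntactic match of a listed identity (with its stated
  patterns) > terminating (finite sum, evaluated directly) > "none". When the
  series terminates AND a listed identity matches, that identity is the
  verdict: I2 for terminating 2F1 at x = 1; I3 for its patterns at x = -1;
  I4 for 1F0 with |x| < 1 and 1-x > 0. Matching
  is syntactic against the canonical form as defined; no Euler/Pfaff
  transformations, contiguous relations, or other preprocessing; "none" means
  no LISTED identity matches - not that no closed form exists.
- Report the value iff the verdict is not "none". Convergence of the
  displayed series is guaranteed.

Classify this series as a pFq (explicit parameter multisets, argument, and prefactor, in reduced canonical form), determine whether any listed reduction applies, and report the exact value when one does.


Prefactor -7/4, argument -4/5: 2F1 with upper {-5/6, 5/3} over lower {2/3}. Verdict: none. Every listed pattern misses the 2F1 form at -4/5, upper {-5/6, 5/3}.

The tell: t_0 being -7/4, the parameter 1 appears in both the upper and lower lists and cancels.
Adjacent-term ratio: r(k) = (-4/5) * (k-5/6) (k+5/3) / [(k+2/3) (k+1)] - rational in k, leading ratio (-4/5); with t_0 = -7/4, classification follows.


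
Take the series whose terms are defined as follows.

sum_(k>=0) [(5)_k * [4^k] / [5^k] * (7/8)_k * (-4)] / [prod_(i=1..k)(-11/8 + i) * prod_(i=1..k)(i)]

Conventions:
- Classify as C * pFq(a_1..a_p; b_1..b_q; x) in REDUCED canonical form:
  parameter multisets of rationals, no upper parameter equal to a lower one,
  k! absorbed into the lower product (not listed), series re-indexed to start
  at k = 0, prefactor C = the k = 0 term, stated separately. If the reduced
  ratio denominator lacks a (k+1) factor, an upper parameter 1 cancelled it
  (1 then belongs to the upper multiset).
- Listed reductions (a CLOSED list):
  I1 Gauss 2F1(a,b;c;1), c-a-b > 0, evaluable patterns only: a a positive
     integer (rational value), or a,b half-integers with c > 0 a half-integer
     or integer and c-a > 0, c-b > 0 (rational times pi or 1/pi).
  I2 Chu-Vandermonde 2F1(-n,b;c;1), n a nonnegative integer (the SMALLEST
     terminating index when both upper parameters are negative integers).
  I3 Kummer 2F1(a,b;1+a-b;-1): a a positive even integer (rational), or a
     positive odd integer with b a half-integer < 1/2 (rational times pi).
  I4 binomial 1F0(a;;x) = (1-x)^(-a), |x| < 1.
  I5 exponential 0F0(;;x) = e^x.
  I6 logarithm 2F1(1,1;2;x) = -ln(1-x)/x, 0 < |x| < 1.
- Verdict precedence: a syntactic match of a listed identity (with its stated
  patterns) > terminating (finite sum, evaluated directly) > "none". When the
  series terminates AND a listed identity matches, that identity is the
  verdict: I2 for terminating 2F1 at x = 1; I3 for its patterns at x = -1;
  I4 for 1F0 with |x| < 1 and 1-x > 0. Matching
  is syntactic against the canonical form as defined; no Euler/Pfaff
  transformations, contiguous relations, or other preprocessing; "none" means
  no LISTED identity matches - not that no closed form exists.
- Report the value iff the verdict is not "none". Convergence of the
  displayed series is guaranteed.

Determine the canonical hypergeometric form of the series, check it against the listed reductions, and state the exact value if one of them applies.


With C = -4: the canonical form is 2F1(7/8, 5; -3/8; 4/5). Verdict: none (x = 4/5): each listed identity misses the multisets {7/8, 5} ; {-3/8}.

Key observation: t_0 = -4 here, and the lower running product (prefactor -4) is a rising factorial.
Consecutive-term ratio: r(k) = (4/5) * (k+7/8) (k+5) / [(k-3/8) (k+1)] - rational in k. x = (4/5); t_0 = -4; negate the roots.


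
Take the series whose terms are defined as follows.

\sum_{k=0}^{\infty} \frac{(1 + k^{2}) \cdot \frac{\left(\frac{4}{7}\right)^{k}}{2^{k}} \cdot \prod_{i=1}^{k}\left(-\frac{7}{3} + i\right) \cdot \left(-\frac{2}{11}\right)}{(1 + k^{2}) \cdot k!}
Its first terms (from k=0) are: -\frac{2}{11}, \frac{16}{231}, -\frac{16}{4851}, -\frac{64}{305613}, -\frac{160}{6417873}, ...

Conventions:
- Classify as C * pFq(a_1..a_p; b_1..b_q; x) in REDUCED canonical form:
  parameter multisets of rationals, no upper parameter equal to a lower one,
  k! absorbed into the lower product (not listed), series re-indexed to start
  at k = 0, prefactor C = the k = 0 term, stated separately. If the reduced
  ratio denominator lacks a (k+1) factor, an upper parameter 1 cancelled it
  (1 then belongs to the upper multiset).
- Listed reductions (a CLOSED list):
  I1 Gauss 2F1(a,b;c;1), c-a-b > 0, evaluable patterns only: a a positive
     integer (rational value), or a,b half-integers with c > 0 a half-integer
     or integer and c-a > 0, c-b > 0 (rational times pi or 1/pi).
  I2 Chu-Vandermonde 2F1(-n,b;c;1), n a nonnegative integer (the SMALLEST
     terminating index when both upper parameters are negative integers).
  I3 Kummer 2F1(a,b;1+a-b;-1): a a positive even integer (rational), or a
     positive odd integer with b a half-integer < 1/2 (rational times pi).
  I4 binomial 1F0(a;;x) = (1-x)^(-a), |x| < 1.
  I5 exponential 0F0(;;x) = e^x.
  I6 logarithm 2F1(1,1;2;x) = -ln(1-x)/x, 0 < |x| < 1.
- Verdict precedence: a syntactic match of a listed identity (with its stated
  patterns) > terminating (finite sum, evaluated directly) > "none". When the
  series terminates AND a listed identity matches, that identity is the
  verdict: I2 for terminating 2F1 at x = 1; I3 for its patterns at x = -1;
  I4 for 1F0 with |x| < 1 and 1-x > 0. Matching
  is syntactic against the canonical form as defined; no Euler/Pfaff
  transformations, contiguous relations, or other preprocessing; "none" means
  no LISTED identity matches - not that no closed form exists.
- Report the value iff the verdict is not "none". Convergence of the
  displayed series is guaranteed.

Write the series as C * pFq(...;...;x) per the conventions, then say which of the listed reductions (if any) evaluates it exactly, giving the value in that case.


Reduced: x = \frac{2}{7}, 1F0, upper = {-\frac{4}{3}}, lower = {-}, C = -\frac{2}{11}. Verdict (x = \frac{2}{7}): binomial (I4) applies (the 1F0 binomial series: exponent 4/3, x = \frac{2}{7}). Hence: \left(-\frac{2}{11}\right) \cdot \left(\frac{5}{7}\right)^{\frac{4}{3}}.

First insight: with t_0 = -\frac{2}{11}, the factor k^2 + 1 cancels (top and bottom), leaving C = -2/11, x = 2/7.
Adjacent-term ratio: r(k) = \frac{2}{7} * (k-\frac{4}{3}) / [(k+1)] ; factor over Q: parameters, x = \frac{2}{7}, and C = -\frac{2}{11}.


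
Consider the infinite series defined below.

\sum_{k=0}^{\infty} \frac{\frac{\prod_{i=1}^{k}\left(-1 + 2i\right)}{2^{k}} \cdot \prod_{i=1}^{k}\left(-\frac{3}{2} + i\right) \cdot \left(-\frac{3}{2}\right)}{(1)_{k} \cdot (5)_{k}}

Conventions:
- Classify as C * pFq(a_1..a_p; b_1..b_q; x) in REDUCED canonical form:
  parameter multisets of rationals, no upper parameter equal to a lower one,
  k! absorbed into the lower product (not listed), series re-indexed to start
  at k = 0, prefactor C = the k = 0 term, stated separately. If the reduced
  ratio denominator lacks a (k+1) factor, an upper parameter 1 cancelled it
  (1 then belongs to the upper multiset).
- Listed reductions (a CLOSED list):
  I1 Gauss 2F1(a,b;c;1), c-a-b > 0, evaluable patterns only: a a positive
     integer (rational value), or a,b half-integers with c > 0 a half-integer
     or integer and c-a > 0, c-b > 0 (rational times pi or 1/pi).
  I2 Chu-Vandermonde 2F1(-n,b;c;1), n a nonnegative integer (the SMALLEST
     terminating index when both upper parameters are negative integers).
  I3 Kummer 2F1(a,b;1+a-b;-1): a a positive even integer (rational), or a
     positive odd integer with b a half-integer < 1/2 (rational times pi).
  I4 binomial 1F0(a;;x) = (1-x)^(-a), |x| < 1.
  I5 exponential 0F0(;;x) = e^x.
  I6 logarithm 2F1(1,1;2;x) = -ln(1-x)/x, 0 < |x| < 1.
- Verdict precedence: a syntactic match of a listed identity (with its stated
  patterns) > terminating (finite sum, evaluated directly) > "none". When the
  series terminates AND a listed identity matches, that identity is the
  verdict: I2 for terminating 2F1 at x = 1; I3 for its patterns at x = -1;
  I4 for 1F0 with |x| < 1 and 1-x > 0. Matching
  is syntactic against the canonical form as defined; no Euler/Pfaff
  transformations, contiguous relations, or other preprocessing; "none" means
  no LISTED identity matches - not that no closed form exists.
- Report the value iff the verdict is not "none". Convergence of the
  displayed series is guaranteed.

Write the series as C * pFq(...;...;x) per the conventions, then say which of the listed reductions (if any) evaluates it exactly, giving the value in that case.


x = 1 here; the reduced form reads 2F1, upper {-\frac{1}{2}, \frac{1}{2}}, lower {5}, C = -\frac{3}{2}. Verdict: Gauss (I1, half-integer pattern) applies (x = 1; upper {-\frac{1}{2}, \frac{1}{2}} half-integers, c = 5 in the evaluable pattern). Its exact value is \left(-\frac{16384}{3675}\right) / \pi.

The tell: from the first term -\frac{3}{2}: the odd product 1*3*...*(2k-1) (C = -3/2, x = 1) is 2^k (1/2)_k.
Adjacent-term ratio: r(k) = 1 * (k-\frac{1}{2}) (k+\frac{1}{2}) / [(k+5) (k+1)] - rational in k. x = 1; t_0 = -\frac{3}{2}; negate the roots.
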